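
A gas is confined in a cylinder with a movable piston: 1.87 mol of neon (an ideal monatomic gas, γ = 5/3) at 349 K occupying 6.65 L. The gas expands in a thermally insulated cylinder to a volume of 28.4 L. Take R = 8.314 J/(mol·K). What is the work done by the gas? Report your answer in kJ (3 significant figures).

W ≈ 5.05 kJ

Adiabatic: TV^(γ−1) = const with γ = 5/3.
T₂ = T₁ (V₁/V₂)^(γ−1) = 349 × (6.65/28.4)^0.667 = 349 × 0.3799 = 132.6 K.
W_by = nCᵥ(T₁ − T₂) = (1.87)(12.47)(349 − 132.6) = 5047 J.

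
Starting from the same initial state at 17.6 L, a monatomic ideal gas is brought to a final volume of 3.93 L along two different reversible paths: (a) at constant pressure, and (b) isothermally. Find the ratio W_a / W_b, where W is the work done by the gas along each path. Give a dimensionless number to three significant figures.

Path (a) isobaric: W = P₁(V₂ − V₁) → W_a/(P₁V₁) = -0.7767.
Path (b) isothermal: W = P₁V₁ ln(V₂/V₁) → W_b/(P₁V₁) = -1.499.
W_a / W_b = -0.7767 / -1.499 = 0.5181.

W_a / W_b ≈ 0.518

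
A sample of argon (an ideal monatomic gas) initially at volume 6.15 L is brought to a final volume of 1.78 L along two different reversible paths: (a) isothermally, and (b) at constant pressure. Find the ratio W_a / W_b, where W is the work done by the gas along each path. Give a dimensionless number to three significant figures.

Path (a) isothermal: W = P₁V₁ ln(V₂/V₁) → W_a/(P₁V₁) = -1.24.
Path (b) isobaric: W = P₁(V₂ − V₁) → W_b/(P₁V₁) = -0.7106.
W_a / W_b = -1.24 / -0.7106 = 1.745.

W_a / W_b ≈ 1.74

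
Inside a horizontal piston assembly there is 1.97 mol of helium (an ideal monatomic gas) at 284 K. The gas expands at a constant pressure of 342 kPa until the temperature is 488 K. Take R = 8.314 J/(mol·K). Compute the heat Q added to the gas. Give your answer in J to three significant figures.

Q ≈ 8350 J

Isobaric: W = nRΔT = (1.97)(8.314)(204) = 3341 J.
ΔU = nCᵥΔT with Cᵥ = 3R/2: ΔU = (1.97)(12.47)(204) = 5012 J.
Q = ΔU + W = 5012 + 3341 = 8353 J.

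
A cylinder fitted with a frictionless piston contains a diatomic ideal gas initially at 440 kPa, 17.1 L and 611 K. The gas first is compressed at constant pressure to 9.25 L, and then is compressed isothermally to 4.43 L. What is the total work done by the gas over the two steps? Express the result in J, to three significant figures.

W_total ≈ -6450 J

Step 1 (isobaric): W = PΔV = (440 kPa)(9.25 − 17.1 L) = -3454 J.
After step 1: P = 440 kPa, V = 9.25 L, T = 330.5 K.
Step 2 (isothermal): W = P₁V₁ ln(V₂/V₁) = (4070) ln(4.43/9.25) = -2996 J.
W_total = -3454 − 2996 = -6450 J.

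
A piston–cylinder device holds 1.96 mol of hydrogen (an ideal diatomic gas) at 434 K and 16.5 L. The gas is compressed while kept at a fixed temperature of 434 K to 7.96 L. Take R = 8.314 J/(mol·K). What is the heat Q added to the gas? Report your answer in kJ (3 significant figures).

Q ≈ -5.16 kJ

Isothermal ⇒ ΔU = 0, so Q = W = nRT ln(V₂/V₁).
Q = (1.96)(8.314)(434) ln(7.96/16.5) = 7072 × -0.7289 = -5155 J.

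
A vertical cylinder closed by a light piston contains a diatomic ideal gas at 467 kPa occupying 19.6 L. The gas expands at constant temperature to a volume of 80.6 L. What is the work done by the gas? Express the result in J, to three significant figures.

W ≈ 12900 J

Isothermal: W = nRT ln(V₂/V₁) = P₁V₁ ln(V₂/V₁).
P₁V₁ = (467 kPa)(19.6 L) = 9153 J.
W = 9153 × ln(80.6/19.6) = 9153 × 1.414
W_by_gas = 12942 J.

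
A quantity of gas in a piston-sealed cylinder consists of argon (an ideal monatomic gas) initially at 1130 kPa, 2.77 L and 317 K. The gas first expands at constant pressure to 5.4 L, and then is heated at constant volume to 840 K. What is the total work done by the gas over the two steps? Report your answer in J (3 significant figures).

W_total ≈ 2970 J

Step 1 (isobaric): W = PΔV = (1130 kPa)(5.4 − 2.77 L) = 2972 J.
Step 2 (isochoric): W = 0 (constant volume).
W_total = 2972 + 0 = 2972 J.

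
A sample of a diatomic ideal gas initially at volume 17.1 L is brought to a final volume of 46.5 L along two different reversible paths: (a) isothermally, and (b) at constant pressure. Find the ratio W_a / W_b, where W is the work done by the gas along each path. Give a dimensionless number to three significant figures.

W_a / W_b ≈ 0.582

Path (a) isothermal: W = P₁V₁ ln(V₂/V₁) → W_a/(P₁V₁) = 1.
Path (b) isobaric: W = P₁(V₂ − V₁) → W_b/(P₁V₁) = 1.719.
W_a / W_b = 1 / 1.719 = 0.5819.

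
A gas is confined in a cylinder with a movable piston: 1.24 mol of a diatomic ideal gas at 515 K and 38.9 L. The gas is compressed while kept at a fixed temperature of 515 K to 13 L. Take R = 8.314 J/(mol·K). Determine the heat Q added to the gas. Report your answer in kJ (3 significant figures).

Isothermal ⇒ ΔU = 0, so Q = W = nRT ln(V₂/V₁).
Q = (1.24)(8.314)(515) ln(13/38.9) = 5309 × -1.096 = -5819 J.

Q ≈ -5.82 kJ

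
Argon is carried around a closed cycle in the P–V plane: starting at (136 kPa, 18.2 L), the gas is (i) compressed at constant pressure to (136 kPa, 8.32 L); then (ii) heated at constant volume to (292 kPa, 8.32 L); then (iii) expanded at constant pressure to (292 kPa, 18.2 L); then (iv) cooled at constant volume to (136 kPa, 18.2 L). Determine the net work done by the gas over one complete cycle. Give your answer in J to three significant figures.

Constant-volume legs do no work.
W(i) = (136)(8.32 − 18.2) = -1344 J; W(iii) = (292)(18.2 − 8.32) = 2885 J.
W_net = -1344 + 2885 = 1541 J (the clockwise enclosed area).

W_net ≈ 1540 J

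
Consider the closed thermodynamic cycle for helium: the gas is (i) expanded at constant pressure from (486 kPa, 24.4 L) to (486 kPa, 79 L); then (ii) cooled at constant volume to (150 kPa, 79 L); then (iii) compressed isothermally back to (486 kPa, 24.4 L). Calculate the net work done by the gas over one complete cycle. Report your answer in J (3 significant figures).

W_net ≈ 12600 J

Leg (i): W = PΔV = (486)(79 − 24.4) = 26536 J.
Leg (ii): W = 0.
Leg (iii): W = PᵢVᵢ ln(V_f/Vᵢ) = (11850) ln(24.4/79) = -13922 J.
W_net = 26536 − 13922 = 12613 J.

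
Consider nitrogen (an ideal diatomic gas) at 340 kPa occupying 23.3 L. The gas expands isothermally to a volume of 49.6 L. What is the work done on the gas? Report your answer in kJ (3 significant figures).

W ≈ -5.99 kJ

Isothermal: W = nRT ln(V₂/V₁) = P₁V₁ ln(V₂/V₁).
P₁V₁ = (340 kPa)(23.3 L) = 7922 J.
W = 7922 × ln(49.6/23.3) = 7922 × 0.7555
W_by_gas = 5985 J; work on gas = −W_by = -5985 J.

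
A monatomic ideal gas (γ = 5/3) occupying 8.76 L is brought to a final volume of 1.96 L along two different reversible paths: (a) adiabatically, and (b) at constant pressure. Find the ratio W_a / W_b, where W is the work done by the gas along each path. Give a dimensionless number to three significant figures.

Path (a) adiabatic: W = P₁V₁(1 − (V₁/V₂)^(γ−1))/(γ−1) → W_a/(P₁V₁) = -2.57.
Path (b) isobaric: W = P₁(V₂ − V₁) → W_b/(P₁V₁) = -0.7763.
W_a / W_b = -2.57 / -0.7763 = 3.311.

W_a / W_b ≈ 3.31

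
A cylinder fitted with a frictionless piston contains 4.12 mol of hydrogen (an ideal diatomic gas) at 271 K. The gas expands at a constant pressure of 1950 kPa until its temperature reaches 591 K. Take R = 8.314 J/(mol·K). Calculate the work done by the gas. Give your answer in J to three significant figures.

Isobaric: W = P ΔV = nR ΔT.
W = (4.12)(8.314)(591 − 271) = 10961 J.

W ≈ 11000 J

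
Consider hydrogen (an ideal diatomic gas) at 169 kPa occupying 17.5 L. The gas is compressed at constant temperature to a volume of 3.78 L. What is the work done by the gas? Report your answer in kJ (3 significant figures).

Isothermal: W = nRT ln(V₂/V₁) = P₁V₁ ln(V₂/V₁).
P₁V₁ = (169 kPa)(17.5 L) = 2958 J.
W = 2958 × ln(3.78/17.5) = 2958 × -1.532
W_by_gas = -4532 J.

W ≈ -4.53 kJ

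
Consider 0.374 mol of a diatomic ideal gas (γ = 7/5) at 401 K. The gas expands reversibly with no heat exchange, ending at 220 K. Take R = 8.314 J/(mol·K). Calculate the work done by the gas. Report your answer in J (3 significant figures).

Adiabatic ⇒ Q = 0, so W_by = −ΔU = nCᵥ(T₁ − T₂).
Cᵥ = 5R/2 = 20.79 J/(mol·K).
W = (0.374)(20.79)(401 − 220) = 1407 J.

W ≈ 1410 J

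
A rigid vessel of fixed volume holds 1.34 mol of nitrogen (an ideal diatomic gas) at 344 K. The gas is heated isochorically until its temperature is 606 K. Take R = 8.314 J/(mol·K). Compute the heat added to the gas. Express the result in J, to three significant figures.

Q ≈ 7300 J

Constant volume ⇒ W = 0, so Q = ΔU = nCᵥΔT with Cᵥ = 5R/2 = 20.79 J/(mol·K).
ΔU = (1.34)(20.79)(606 − 344) = 7297 J.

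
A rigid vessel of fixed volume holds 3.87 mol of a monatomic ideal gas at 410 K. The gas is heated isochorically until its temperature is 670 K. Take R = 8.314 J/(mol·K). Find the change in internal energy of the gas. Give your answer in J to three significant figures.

Constant volume ⇒ W = 0, so Q = ΔU = nCᵥΔT with Cᵥ = 3R/2 = 12.47 J/(mol·K).
ΔU = (3.87)(12.47)(670 − 410) = 12548 J.

ΔU ≈ 12500 J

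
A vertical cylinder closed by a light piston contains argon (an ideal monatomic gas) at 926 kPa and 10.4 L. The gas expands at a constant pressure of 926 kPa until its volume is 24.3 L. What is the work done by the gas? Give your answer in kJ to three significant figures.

W ≈ 12.9 kJ

Isobaric: W = P ΔV.
W = (926 kPa)(24.3 − 10.4 L) = (926)(13.9) = 12871 J.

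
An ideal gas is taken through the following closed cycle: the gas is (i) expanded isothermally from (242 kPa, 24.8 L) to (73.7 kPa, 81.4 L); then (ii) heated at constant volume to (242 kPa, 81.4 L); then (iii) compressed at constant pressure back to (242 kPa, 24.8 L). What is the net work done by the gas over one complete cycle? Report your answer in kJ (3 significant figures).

W_net ≈ -6.56 kJ

Leg (i): W = PᵢVᵢ ln(V_f/Vᵢ) = (6002) ln(81.4/24.8) = 7133 J.
Leg (ii): W = 0.
Leg (iii): W = PΔV = (242)(24.8 − 81.4) = -13697 J.
W_net = 7133 − 13697 = -6564 J.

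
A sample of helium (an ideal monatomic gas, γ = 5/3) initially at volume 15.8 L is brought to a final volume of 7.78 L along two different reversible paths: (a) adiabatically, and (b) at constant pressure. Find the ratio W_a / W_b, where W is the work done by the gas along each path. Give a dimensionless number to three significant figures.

W_a / W_b ≈ 1.78

Path (a) adiabatic: W = P₁V₁(1 − (V₁/V₂)^(γ−1))/(γ−1) → W_a/(P₁V₁) = -0.9055.
Path (b) isobaric: W = P₁(V₂ − V₁) → W_b/(P₁V₁) = -0.5076.
W_a / W_b = -0.9055 / -0.5076 = 1.784.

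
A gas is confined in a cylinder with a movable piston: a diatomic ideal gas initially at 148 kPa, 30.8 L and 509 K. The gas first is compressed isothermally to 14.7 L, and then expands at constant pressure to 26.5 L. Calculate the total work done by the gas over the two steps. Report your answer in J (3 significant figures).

W_total ≈ 287 J

Step 1 (isothermal): W = P₁V₁ ln(V₂/V₁) = (4558) ln(14.7/30.8) = -3372 J.
After step 1: P = 310.1 kPa, V = 14.7 L, T = 509 K.
Step 2 (isobaric): W = PΔV = (310.1 kPa)(26.5 − 14.7 L) = 3659 J.
W_total = -3372 + 3659 = 287.4 J.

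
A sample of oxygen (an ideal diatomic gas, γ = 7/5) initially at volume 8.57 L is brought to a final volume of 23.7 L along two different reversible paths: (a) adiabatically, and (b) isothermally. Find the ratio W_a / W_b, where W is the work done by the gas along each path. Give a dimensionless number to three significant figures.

W_a / W_b ≈ 0.822

Path (a) adiabatic: W = P₁V₁(1 − (V₁/V₂)^(γ−1))/(γ−1) → W_a/(P₁V₁) = 0.8357.
Path (b) isothermal: W = P₁V₁ ln(V₂/V₁) → W_b/(P₁V₁) = 1.017.
W_a / W_b = 0.8357 / 1.017 = 0.8216.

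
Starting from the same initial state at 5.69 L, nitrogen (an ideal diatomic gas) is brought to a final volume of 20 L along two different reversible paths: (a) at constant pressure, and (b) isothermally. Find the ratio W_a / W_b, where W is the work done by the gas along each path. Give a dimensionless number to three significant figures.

Path (a) isobaric: W = P₁(V₂ − V₁) → W_a/(P₁V₁) = 2.515.
Path (b) isothermal: W = P₁V₁ ln(V₂/V₁) → W_b/(P₁V₁) = 1.257.
W_a / W_b = 2.515 / 1.257 = 2.001.

W_a / W_b ≈ 2.00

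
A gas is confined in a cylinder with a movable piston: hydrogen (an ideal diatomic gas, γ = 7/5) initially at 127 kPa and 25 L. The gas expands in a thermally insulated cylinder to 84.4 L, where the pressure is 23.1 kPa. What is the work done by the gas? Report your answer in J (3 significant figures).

W ≈ 3060 J

Adiabatic: W = (P₁V₁ − P₂V₂)/(γ − 1) with γ = 7/5.
P₁V₁ = 3175 J, P₂V₂ = 1950 J.
W = (3175 − 1950) / 0.4 = 3063 J.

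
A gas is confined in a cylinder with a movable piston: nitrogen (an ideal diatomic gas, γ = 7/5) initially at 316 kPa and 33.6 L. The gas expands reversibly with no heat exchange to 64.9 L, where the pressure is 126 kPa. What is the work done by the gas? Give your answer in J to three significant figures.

Adiabatic: W = (P₁V₁ − P₂V₂)/(γ − 1) with γ = 7/5.
P₁V₁ = 10618 J, P₂V₂ = 8177 J.
W = (10618 − 8177) / 0.4 = 6101 J.

W ≈ 6100 J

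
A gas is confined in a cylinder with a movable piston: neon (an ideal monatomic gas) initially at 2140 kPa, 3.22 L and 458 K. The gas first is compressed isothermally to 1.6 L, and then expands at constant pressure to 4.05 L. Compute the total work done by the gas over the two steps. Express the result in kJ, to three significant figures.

W_total ≈ 5.73 kJ

Step 1 (isothermal): W = P₁V₁ ln(V₂/V₁) = (6891) ln(1.6/3.22) = -4819 J.
After step 1: P = 4307 kPa, V = 1.6 L, T = 458 K.
Step 2 (isobaric): W = PΔV = (4307 kPa)(4.05 − 1.6 L) = 10552 J.
W_total = -4819 + 10552 = 5732 J.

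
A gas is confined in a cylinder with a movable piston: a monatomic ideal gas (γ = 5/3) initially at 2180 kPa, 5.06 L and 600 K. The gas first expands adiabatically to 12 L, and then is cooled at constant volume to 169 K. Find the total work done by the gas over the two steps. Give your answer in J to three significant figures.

Step 1 (adiabatic): W = (P₁V₁ − P₂V₂)/(γ−1) = (11031 − 6203)/0.667 = 7242 J.
Step 2 (isochoric): W = 0 (constant volume).
W_total = 7242 + 0 = 7242 J.

W_total ≈ 7240 J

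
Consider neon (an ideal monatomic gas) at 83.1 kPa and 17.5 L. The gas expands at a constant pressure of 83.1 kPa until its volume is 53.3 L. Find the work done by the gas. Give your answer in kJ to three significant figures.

W ≈ 2.97 kJ

Isobaric: W = P ΔV.
W = (83.1 kPa)(53.3 − 17.5 L) = (83.1)(35.8) = 2975 J.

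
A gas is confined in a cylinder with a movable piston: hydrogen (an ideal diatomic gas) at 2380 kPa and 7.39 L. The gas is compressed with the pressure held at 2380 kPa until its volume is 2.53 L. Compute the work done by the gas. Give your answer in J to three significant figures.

Isobaric: W = P ΔV.
W = (2380 kPa)(2.53 − 7.39 L) = (2380)(-4.86) = -11567 J.

W ≈ -11600 J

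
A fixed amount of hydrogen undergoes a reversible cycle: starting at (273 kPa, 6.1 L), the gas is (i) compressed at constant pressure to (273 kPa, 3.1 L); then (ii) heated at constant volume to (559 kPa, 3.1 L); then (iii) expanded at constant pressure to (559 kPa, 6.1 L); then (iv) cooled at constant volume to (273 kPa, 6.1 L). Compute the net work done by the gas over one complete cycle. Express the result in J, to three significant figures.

Constant-volume legs do no work.
W(i) = (273)(3.1 − 6.1) = -819 J; W(iii) = (559)(6.1 − 3.1) = 1677 J.
W_net = -819 + 1677 = 858 J (the clockwise enclosed area).

W_net ≈ 858 J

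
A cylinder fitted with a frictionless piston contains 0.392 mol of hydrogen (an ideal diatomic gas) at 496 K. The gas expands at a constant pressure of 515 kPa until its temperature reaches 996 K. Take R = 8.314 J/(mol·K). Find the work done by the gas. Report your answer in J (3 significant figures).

W ≈ 1630 J

Isobaric: W = P ΔV = nR ΔT.
W = (0.392)(8.314)(996 − 496) = 1630 J.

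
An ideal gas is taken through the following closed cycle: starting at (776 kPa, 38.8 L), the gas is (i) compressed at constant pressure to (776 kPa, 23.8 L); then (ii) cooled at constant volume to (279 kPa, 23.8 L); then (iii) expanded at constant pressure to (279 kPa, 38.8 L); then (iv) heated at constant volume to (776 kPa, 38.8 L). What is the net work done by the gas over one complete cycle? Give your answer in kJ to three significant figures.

Constant-volume legs do no work.
W(i) = (776)(23.8 − 38.8) = -11640 J; W(iii) = (279)(38.8 − 23.8) = 4185 J.
W_net = -11640 + 4185 = -7455 J (the counter-clockwise enclosed area).

W_net ≈ -7.45 kJ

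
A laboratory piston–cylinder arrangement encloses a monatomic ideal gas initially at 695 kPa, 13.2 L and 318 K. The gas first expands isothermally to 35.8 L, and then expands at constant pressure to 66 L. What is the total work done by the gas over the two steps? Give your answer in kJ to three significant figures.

W_total ≈ 16.9 kJ

Step 1 (isothermal): W = P₁V₁ ln(V₂/V₁) = (9174) ln(35.8/13.2) = 9153 J.
After step 1: P = 256.3 kPa, V = 35.8 L, T = 318 K.
Step 2 (isobaric): W = PΔV = (256.3 kPa)(66 − 35.8 L) = 7739 J.
W_total = 9153 + 7739 = 16892 J.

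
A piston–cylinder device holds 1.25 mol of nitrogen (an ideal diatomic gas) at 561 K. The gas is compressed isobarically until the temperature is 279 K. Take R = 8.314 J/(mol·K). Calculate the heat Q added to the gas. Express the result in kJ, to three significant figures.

Isobaric: W = nRΔT = (1.25)(8.314)(-282) = -2931 J.
ΔU = nCᵥΔT with Cᵥ = 5R/2: ΔU = (1.25)(20.79)(-282) = -7327 J.
Q = ΔU + W = -7327 − 2931 = -10257 J.

Q ≈ -10.3 kJ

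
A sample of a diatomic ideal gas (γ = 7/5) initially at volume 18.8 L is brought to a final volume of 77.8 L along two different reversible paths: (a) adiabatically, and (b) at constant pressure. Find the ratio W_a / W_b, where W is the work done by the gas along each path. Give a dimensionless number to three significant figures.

Path (a) adiabatic: W = P₁V₁(1 − (V₁/V₂)^(γ−1))/(γ−1) → W_a/(P₁V₁) = 1.084.
Path (b) isobaric: W = P₁(V₂ − V₁) → W_b/(P₁V₁) = 3.138.
W_a / W_b = 1.084 / 3.138 = 0.3453.

W_a / W_b ≈ 0.345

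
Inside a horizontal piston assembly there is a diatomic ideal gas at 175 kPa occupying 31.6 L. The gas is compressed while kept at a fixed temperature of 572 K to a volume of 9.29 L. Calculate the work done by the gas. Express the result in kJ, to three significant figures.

W ≈ -6.77 kJ

Isothermal: W = nRT ln(V₂/V₁) = P₁V₁ ln(V₂/V₁).
P₁V₁ = (175 kPa)(31.6 L) = 5530 J.
W = 5530 × ln(9.29/31.6) = 5530 × -1.224
W_by_gas = -6770 J.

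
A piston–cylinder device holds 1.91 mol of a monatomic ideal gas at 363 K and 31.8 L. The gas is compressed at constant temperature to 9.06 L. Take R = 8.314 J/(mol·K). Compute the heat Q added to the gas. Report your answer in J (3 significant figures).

Isothermal ⇒ ΔU = 0, so Q = W = nRT ln(V₂/V₁).
Q = (1.91)(8.314)(363) ln(9.06/31.8) = 5764 × -1.256 = -7238 J.

Q ≈ -7240 J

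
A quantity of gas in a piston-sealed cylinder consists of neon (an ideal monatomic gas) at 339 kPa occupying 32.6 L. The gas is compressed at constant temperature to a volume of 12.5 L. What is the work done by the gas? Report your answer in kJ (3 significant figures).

Isothermal: W = nRT ln(V₂/V₁) = P₁V₁ ln(V₂/V₁).
P₁V₁ = (339 kPa)(32.6 L) = 11051 J.
W = 11051 × ln(12.5/32.6) = 11051 × -0.9586
W_by_gas = -10594 J.

W ≈ -10.6 kJ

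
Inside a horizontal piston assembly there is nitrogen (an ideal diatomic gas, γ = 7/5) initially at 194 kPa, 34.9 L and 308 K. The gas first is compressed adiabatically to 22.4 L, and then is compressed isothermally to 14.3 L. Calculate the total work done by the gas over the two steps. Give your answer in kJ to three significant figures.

W_total ≈ -6.91 kJ

Step 1 (adiabatic): W = (P₁V₁ − P₂V₂)/(γ−1) = (6771 − 8085)/0.4 = -3285 J.
After step 1: P = 360.9 kPa, V = 22.4 L, T = 367.8 K.
Step 2 (isothermal): W = P₁V₁ ln(V₂/V₁) = (8085) ln(14.3/22.4) = -3628 J.
W_total = -3285 − 3628 = -6913 J.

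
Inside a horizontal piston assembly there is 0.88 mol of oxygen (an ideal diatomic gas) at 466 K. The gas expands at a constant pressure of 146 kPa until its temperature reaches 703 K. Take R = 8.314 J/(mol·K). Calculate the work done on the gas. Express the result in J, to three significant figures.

W ≈ -1730 J

Isobaric: W = P ΔV = nR ΔT.
W = (0.88)(8.314)(703 − 466) = 1734 J.
Work on gas = −W_by = -1734 J.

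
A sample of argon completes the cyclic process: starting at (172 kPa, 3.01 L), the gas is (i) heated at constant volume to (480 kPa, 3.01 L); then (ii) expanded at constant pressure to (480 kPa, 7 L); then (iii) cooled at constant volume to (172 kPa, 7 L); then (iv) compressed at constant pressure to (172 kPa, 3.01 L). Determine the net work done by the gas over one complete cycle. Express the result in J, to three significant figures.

W_net ≈ 1230 J

Constant-volume legs do no work.
W(ii) = (480)(7 − 3.01) = 1915 J; W(iv) = (172)(3.01 − 7) = -686.3 J.
W_net = 1915 − 686.3 = 1229 J (the clockwise enclosed area).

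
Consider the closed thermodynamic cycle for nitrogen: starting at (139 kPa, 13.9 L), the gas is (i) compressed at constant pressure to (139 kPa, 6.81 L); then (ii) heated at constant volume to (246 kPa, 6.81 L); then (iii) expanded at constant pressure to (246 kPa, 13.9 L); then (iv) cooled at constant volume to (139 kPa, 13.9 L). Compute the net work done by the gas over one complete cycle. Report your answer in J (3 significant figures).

W_net ≈ 759 J

Constant-volume legs do no work.
W(i) = (139)(6.81 − 13.9) = -985.5 J; W(iii) = (246)(13.9 − 6.81) = 1744 J.
W_net = -985.5 + 1744 = 758.6 J (the clockwise enclosed area).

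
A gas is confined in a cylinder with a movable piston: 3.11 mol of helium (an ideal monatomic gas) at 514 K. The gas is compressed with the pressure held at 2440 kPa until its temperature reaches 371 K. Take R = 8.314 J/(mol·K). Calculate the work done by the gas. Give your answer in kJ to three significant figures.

Isobaric: W = P ΔV = nR ΔT.
W = (3.11)(8.314)(371 − 514) = -3697 J.

W ≈ -3.70 kJ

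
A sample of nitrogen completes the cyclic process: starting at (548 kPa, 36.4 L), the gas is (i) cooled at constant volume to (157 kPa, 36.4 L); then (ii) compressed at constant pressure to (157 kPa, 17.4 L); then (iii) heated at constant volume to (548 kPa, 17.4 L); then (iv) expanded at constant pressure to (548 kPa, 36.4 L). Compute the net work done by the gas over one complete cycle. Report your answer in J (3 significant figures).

Constant-volume legs do no work.
W(ii) = (157)(17.4 − 36.4) = -2983 J; W(iv) = (548)(36.4 − 17.4) = 10412 J.
W_net = -2983 + 10412 = 7429 J (the clockwise enclosed area).

W_net ≈ 7430 J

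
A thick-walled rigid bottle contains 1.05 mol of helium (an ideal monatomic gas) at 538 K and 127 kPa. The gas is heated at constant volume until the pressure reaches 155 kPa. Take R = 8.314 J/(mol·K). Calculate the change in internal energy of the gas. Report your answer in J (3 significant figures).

ΔU ≈ 1550 J

Constant volume ⇒ W = 0, so Q = ΔU = nCᵥΔT with Cᵥ = 3R/2 = 12.47 J/(mol·K).
At constant V, T₂/T₁ = P₂/P₁ ⇒ ΔT = T₁(P₂/P₁ − 1) = 538·(155/127 − 1) = 118.6 K.
ΔU = (1.05)(12.47)(118.6) = 1553 J.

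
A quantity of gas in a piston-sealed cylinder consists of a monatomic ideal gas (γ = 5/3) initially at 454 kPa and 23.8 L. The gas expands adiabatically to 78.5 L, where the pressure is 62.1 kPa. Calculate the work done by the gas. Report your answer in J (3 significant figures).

Adiabatic: W = (P₁V₁ − P₂V₂)/(γ − 1) with γ = 5/3.
P₁V₁ = 10805 J, P₂V₂ = 4875 J.
W = (10805 − 4875) / 0.6667 = 8896 J.

W ≈ 8900 J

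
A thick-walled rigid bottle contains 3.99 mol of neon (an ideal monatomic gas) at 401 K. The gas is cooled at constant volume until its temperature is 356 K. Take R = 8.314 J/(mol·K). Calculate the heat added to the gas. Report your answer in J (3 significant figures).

Constant volume ⇒ W = 0, so Q = ΔU = nCᵥΔT with Cᵥ = 3R/2 = 12.47 J/(mol·K).
ΔU = (3.99)(12.47)(356 − 401) = -2239 J.

Q ≈ -2240 J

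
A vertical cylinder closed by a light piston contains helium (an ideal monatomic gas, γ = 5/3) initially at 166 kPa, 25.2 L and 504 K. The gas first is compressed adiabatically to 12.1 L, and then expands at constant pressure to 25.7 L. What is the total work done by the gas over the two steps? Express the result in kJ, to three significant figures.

Step 1 (adiabatic): W = (P₁V₁ − P₂V₂)/(γ−1) = (4183 − 6822)/0.667 = -3958 J.
After step 1: P = 563.8 kPa, V = 12.1 L, T = 821.9 K.
Step 2 (isobaric): W = PΔV = (563.8 kPa)(25.7 − 12.1 L) = 7668 J.
W_total = -3958 + 7668 = 3709 J.

W_total ≈ 3.71 kJ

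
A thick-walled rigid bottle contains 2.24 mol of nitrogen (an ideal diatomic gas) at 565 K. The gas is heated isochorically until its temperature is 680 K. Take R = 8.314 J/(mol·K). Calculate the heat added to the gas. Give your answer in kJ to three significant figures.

Constant volume ⇒ W = 0, so Q = ΔU = nCᵥΔT with Cᵥ = 5R/2 = 20.79 J/(mol·K).
ΔU = (2.24)(20.79)(680 − 565) = 5354 J.

Q ≈ 5.35 kJ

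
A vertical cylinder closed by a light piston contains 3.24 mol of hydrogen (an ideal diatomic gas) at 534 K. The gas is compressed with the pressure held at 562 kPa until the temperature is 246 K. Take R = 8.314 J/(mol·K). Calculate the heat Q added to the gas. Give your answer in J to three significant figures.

Isobaric: W = nRΔT = (3.24)(8.314)(-288) = -7758 J.
ΔU = nCᵥΔT with Cᵥ = 5R/2: ΔU = (3.24)(20.79)(-288) = -19395 J.
Q = ΔU + W = -19395 − 7758 = -27153 J.

Q ≈ -27200 J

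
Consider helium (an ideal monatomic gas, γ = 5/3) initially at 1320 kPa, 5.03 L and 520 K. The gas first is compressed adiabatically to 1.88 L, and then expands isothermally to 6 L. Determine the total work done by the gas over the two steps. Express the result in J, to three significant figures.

Step 1 (adiabatic): W = (P₁V₁ − P₂V₂)/(γ−1) = (6640 − 12796)/0.667 = -9235 J.
After step 1: P = 6807 kPa, V = 1.88 L, T = 1002 K.
Step 2 (isothermal): W = P₁V₁ ln(V₂/V₁) = (12796) ln(6/1.88) = 14850 J.
W_total = -9235 + 14850 = 5615 J.

W_total ≈ 5610 J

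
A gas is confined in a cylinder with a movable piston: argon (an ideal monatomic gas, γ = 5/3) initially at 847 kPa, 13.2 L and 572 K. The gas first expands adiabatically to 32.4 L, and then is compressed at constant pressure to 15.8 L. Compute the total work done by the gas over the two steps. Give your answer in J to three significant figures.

W_total ≈ 4410 J

Step 1 (adiabatic): W = (P₁V₁ − P₂V₂)/(γ−1) = (11180 − 6144)/0.667 = 7554 J.
After step 1: P = 189.6 kPa, V = 32.4 L, T = 314.4 K.
Step 2 (isobaric): W = PΔV = (189.6 kPa)(15.8 − 32.4 L) = -3148 J.
W_total = 7554 − 3148 = 4406 J.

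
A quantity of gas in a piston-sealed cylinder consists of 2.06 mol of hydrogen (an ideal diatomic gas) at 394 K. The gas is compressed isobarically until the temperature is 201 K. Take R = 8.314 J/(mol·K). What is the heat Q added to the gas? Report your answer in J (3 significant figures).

Isobaric: W = nRΔT = (2.06)(8.314)(-193) = -3305 J.
ΔU = nCᵥΔT with Cᵥ = 5R/2: ΔU = (2.06)(20.79)(-193) = -8264 J.
Q = ΔU + W = -8264 − 3305 = -11569 J.

Q ≈ -11600 J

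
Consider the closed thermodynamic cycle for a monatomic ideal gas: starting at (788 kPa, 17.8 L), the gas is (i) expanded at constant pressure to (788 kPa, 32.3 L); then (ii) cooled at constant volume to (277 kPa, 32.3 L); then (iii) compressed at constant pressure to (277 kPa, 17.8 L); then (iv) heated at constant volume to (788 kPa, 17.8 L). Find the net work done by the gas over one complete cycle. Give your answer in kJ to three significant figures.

W_net ≈ 7.41 kJ

Constant-volume legs do no work.
W(i) = (788)(32.3 − 17.8) = 11426 J; W(iii) = (277)(17.8 − 32.3) = -4016 J.
W_net = 11426 − 4016 = 7409 J (the clockwise enclosed area).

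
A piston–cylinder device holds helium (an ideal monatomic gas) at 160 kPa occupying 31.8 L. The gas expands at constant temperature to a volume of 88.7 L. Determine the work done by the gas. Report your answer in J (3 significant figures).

W ≈ 5220 J

Isothermal: W = nRT ln(V₂/V₁) = P₁V₁ ln(V₂/V₁).
P₁V₁ = (160 kPa)(31.8 L) = 5088 J.
W = 5088 × ln(88.7/31.8) = 5088 × 1.026
W_by_gas = 5219 J.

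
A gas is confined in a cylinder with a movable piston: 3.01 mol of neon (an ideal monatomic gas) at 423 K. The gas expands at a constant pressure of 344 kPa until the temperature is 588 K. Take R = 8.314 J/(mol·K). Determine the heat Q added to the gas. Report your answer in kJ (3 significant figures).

Q ≈ 10.3 kJ

Isobaric: W = nRΔT = (3.01)(8.314)(165) = 4129 J.
ΔU = nCᵥΔT with Cᵥ = 3R/2: ΔU = (3.01)(12.47)(165) = 6194 J.
Q = ΔU + W = 6194 + 4129 = 10323 J.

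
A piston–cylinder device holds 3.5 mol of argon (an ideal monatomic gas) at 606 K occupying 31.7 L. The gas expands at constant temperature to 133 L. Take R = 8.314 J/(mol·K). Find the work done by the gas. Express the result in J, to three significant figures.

Isothermal: W = nRT ln(V₂/V₁).
W = (3.5)(8.314)(606) × ln(133/31.7)
  = 17634 × 1.434
W_by_gas = 25288 J.

W ≈ 25300 J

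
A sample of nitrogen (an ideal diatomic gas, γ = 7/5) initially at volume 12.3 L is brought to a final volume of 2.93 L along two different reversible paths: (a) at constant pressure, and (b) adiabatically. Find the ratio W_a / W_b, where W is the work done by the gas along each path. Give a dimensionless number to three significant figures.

Path (a) isobaric: W = P₁(V₂ − V₁) → W_a/(P₁V₁) = -0.7618.
Path (b) adiabatic: W = P₁V₁(1 − (V₁/V₂)^(γ−1))/(γ−1) → W_b/(P₁V₁) = -1.938.
W_a / W_b = -0.7618 / -1.938 = 0.3931.

W_a / W_b ≈ 0.393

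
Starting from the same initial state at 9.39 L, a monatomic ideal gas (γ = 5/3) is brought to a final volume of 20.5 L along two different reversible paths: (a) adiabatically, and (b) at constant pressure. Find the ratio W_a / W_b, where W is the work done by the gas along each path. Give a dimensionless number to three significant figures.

Path (a) adiabatic: W = P₁V₁(1 − (V₁/V₂)^(γ−1))/(γ−1) → W_a/(P₁V₁) = 0.6087.
Path (b) isobaric: W = P₁(V₂ − V₁) → W_b/(P₁V₁) = 1.183.
W_a / W_b = 0.6087 / 1.183 = 0.5144.

W_a / W_b ≈ 0.514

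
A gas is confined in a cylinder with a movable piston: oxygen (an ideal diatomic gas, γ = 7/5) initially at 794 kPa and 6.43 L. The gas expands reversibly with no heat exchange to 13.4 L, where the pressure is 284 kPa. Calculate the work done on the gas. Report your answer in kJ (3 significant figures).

Adiabatic: W = (P₁V₁ − P₂V₂)/(γ − 1) with γ = 7/5.
P₁V₁ = 5105 J, P₂V₂ = 3806 J.
W = (5105 − 3806) / 0.4 = 3250 J.
Work on gas = −W_by = -3250 J.

W ≈ -3.25 kJ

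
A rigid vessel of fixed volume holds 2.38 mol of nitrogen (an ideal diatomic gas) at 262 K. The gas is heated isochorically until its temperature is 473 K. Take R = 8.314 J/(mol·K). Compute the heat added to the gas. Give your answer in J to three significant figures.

Q ≈ 10400 J

Constant volume ⇒ W = 0, so Q = ΔU = nCᵥΔT with Cᵥ = 5R/2 = 20.79 J/(mol·K).
ΔU = (2.38)(20.79)(473 − 262) = 10438 J.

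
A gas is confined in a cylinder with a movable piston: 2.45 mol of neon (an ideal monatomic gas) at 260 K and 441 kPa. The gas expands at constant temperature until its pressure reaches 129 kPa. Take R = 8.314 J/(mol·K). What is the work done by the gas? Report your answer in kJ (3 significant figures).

W ≈ 6.51 kJ

Isothermal process: W = nRT ln(V₂/V₁) = nRT ln(P₁/P₂).
W = (2.45)(8.314)(260) × ln(441/129)
  = 5296 × ln(3.419) = 5296 × 1.229
W_by_gas = 6510 J.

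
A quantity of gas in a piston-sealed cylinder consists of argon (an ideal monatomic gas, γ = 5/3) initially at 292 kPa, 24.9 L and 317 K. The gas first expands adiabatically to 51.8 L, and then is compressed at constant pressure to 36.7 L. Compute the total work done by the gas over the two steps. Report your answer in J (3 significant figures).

Step 1 (adiabatic): W = (P₁V₁ − P₂V₂)/(γ−1) = (7271 − 4462)/0.667 = 4214 J.
After step 1: P = 86.13 kPa, V = 51.8 L, T = 194.5 K.
Step 2 (isobaric): W = PΔV = (86.13 kPa)(36.7 − 51.8 L) = -1301 J.
W_total = 4214 − 1301 = 2913 J.

W_total ≈ 2910 J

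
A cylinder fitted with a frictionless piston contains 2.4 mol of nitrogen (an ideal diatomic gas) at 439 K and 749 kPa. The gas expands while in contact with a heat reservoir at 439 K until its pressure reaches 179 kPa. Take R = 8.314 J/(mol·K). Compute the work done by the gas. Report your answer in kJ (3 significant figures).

W ≈ 12.5 kJ

Isothermal process: W = nRT ln(V₂/V₁) = nRT ln(P₁/P₂).
W = (2.4)(8.314)(439) × ln(749/179)
  = 8760 × ln(4.184) = 8760 × 1.431
W_by_gas = 12538 J.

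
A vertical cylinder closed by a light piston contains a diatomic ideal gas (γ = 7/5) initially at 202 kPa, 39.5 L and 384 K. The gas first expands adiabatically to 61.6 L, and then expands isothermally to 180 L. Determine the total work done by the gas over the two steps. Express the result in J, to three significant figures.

Step 1 (adiabatic): W = (P₁V₁ − P₂V₂)/(γ−1) = (7979 − 6680)/0.4 = 3248 J.
After step 1: P = 108.4 kPa, V = 61.6 L, T = 321.5 K.
Step 2 (isothermal): W = P₁V₁ ln(V₂/V₁) = (6680) ln(180/61.6) = 7163 J.
W_total = 3248 + 7163 = 10411 J.

W_total ≈ 10400 J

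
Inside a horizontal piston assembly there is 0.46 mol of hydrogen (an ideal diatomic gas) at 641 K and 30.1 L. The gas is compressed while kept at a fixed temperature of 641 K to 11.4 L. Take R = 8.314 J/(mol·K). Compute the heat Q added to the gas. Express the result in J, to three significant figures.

Isothermal ⇒ ΔU = 0, so Q = W = nRT ln(V₂/V₁).
Q = (0.46)(8.314)(641) ln(11.4/30.1) = 2451 × -0.9709 = -2380 J.

Q ≈ -2380 J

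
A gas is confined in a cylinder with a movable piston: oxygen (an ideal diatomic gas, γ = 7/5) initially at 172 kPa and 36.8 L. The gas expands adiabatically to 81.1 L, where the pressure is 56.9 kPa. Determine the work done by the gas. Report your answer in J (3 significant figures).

Adiabatic: W = (P₁V₁ − P₂V₂)/(γ − 1) with γ = 7/5.
P₁V₁ = 6330 J, P₂V₂ = 4615 J.
W = (6330 − 4615) / 0.4 = 4288 J.

W ≈ 4290 J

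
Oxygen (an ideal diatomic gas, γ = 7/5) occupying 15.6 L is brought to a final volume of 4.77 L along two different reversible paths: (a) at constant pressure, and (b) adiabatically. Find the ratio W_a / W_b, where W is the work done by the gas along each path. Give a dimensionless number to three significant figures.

Path (a) isobaric: W = P₁(V₂ − V₁) → W_a/(P₁V₁) = -0.6942.
Path (b) adiabatic: W = P₁V₁(1 − (V₁/V₂)^(γ−1))/(γ−1) → W_b/(P₁V₁) = -1.516.
W_a / W_b = -0.6942 / -1.516 = 0.458.

W_a / W_b ≈ 0.458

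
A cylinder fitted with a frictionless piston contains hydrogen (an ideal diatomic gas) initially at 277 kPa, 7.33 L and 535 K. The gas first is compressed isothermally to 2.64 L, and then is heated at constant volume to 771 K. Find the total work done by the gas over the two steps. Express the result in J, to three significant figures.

Step 1 (isothermal): W = P₁V₁ ln(V₂/V₁) = (2030) ln(2.64/7.33) = -2073 J.
Step 2 (isochoric): W = 0 (constant volume).
W_total = -2073 + 0 = -2073 J.

W_total ≈ -2070 J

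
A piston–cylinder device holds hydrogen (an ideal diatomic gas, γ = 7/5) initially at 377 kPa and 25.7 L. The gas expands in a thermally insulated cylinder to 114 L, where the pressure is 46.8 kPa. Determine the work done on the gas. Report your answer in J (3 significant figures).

W ≈ -10900 J

Adiabatic: W = (P₁V₁ − P₂V₂)/(γ − 1) with γ = 7/5.
P₁V₁ = 9689 J, P₂V₂ = 5335 J.
W = (9689 − 5335) / 0.4 = 10884 J.
Work on gas = −W_by = -10884 J.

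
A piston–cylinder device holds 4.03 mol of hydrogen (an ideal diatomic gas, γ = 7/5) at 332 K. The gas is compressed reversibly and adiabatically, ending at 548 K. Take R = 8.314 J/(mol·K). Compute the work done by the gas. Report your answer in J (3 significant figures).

W ≈ -18100 J

Adiabatic ⇒ Q = 0, so W_by = −ΔU = nCᵥ(T₁ − T₂).
Cᵥ = 5R/2 = 20.79 J/(mol·K).
W = (4.03)(20.79)(332 − 548) = -18093 J.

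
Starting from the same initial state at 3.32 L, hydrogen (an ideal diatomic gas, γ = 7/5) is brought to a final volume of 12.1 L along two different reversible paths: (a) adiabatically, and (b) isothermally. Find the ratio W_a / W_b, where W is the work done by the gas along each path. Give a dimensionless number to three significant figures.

Path (a) adiabatic: W = P₁V₁(1 − (V₁/V₂)^(γ−1))/(γ−1) → W_a/(P₁V₁) = 1.01.
Path (b) isothermal: W = P₁V₁ ln(V₂/V₁) → W_b/(P₁V₁) = 1.293.
W_a / W_b = 1.01 / 1.293 = 0.7807.

W_a / W_b ≈ 0.781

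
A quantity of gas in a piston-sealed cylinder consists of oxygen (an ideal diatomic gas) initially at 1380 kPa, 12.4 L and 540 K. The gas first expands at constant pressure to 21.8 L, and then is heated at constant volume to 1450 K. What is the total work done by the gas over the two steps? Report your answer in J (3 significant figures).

Step 1 (isobaric): W = PΔV = (1380 kPa)(21.8 − 12.4 L) = 12972 J.
Step 2 (isochoric): W = 0 (constant volume).
W_total = 12972 + 0 = 12972 J.

W_total ≈ 13000 J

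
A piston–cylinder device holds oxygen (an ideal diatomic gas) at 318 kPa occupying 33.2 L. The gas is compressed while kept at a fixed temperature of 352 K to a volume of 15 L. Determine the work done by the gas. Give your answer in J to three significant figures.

W ≈ -8390 J

Isothermal: W = nRT ln(V₂/V₁) = P₁V₁ ln(V₂/V₁).
P₁V₁ = (318 kPa)(33.2 L) = 10558 J.
W = 10558 × ln(15/33.2) = 10558 × -0.7945
W_by_gas = -8388 J.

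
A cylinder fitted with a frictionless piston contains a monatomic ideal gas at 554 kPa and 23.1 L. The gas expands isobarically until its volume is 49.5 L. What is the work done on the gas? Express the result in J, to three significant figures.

W ≈ -14600 J

Isobaric: W = P ΔV.
W = (554 kPa)(49.5 − 23.1 L) = (554)(26.4) = 14626 J.
Work on gas = −W_by = -14626 J.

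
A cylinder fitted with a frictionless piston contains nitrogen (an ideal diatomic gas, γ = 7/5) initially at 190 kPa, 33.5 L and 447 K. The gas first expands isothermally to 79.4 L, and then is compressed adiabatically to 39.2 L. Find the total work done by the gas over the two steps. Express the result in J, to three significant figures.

Step 1 (isothermal): W = P₁V₁ ln(V₂/V₁) = (6365) ln(79.4/33.5) = 5493 J.
After step 1: P = 80.16 kPa, V = 79.4 L, T = 447 K.
Step 2 (adiabatic): W = (P₁V₁ − P₂V₂)/(γ−1) = (6365 − 8441)/0.4 = -5191 J.
W_total = 5493 − 5191 = 301.8 J.

W_total ≈ 302 J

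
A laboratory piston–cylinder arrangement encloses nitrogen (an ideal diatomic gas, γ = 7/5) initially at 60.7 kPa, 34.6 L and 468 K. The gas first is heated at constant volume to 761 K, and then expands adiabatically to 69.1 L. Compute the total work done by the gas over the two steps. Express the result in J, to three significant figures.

Step 1 (isochoric): W = 0 (constant volume).
After step 1: P = 98.7 kPa (V unchanged).
Step 2 (adiabatic): W = (P₁V₁ − P₂V₂)/(γ−1) = (3415 − 2590)/0.4 = 2064 J.
W_total = 0 + 2064 = 2064 J.

W_total ≈ 2060 J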